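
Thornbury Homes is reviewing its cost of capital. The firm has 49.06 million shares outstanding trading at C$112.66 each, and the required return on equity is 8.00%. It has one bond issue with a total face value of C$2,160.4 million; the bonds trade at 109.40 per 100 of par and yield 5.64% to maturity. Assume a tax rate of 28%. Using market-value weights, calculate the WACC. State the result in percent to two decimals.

Market value of equity E = 112.66 × 49.06m = 5527.0996m. Market value of debt D = 2160.4m × 109.4/100 = 2363.4776m.
Total capital V = 5527.0996 + 2363.4776 = 7890.5772.
Equity: weight = 5527.0996/7890.5772 = 0.7005; cost = 8%.
Bonds outstanding: weight = 2363.4776/7890.5772 = 0.2995; after-tax cost = 5.64% × (1 − 28%) = 4.0608%.
WACC = 0.7005 × 8.0000% + 0.2995 × 4.0608% = 6.8201%.

6.82%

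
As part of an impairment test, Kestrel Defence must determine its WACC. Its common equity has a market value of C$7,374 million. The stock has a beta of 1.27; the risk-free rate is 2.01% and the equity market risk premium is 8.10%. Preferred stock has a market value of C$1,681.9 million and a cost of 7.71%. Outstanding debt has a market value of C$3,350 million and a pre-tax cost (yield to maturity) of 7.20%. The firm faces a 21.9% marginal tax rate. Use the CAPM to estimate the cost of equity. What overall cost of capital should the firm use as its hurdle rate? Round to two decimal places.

Cost of equity via CAPM: Re = 2.01% + 1.27 × 8.1% = 12.2970%.
Total capital V = 7374 + 1681.9 + 3350 = 12405.9.
Equity: weight = 7374/12405.9 = 0.5944; cost = 12.297%.
Preferred: weight = 1681.9/12405.9 = 0.1356; cost = 7.71%.
Debt: weight = 3350/12405.9 = 0.2700; after-tax cost = 7.2% × (1 − 21.9%) = 5.6232%.
WACC = 0.5944 × 12.2970% + 0.1356 × 7.7100% + 0.2700 × 5.6232% = 9.8730%.

9.87%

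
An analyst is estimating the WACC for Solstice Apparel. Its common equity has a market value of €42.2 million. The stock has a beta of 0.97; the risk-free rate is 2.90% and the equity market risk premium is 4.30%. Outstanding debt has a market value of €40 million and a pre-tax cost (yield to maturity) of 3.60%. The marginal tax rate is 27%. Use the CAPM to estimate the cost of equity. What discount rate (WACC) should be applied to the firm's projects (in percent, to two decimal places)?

4.91%

Cost of equity via CAPM: Re = 2.9% + 0.97 × 4.3% = 7.0710%.
Total capital V = 42.2 + 40 = 82.2.
Equity: weight = 42.2/82.2 = 0.5134; cost = 7.071%.
Debt: weight = 40/82.2 = 0.4866; after-tax cost = 3.6% × (1 − 27%) = 2.6280%.
WACC = 0.5134 × 7.0710% + 0.4866 × 2.6280% = 4.9090%.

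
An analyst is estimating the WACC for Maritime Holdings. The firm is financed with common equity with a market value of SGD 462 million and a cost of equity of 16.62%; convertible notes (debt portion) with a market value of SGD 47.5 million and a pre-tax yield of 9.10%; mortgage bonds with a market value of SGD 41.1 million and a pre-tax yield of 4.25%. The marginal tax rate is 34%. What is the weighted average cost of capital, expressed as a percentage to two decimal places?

14.67%

Total capital V = 462 + 47.5 + 41.1 = 550.6.
Equity: weight = 462/550.6 = 0.8391; cost = 16.62%.
Convertible notes (debt portion): weight = 47.5/550.6 = 0.0863; after-tax cost = 9.1% × (1 − 34%) = 6.0060%.
Mortgage bonds: weight = 41.1/550.6 = 0.0746; after-tax cost = 4.25% × (1 − 34%) = 2.8050%.
WACC = 0.8391 × 16.6200% + 0.0863 × 6.0060% + 0.0746 × 2.8050% = 14.6731%.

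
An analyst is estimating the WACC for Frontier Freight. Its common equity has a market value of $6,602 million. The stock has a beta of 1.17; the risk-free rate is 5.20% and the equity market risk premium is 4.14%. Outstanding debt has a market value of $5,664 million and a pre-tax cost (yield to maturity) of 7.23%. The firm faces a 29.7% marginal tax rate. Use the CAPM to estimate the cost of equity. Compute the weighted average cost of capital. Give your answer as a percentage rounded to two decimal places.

7.75%

Cost of equity via CAPM: Re = 5.2% + 1.17 × 4.14% = 10.0438%.
Total capital V = 6602 + 5664 = 12266.
Equity: weight = 6602/12266 = 0.5382; cost = 10.0438%.
Debt: weight = 5664/12266 = 0.4618; after-tax cost = 7.23% × (1 − 29.7%) = 5.0827%.
WACC = 0.5382 × 10.0438% + 0.4618 × 5.0827% = 7.7529%.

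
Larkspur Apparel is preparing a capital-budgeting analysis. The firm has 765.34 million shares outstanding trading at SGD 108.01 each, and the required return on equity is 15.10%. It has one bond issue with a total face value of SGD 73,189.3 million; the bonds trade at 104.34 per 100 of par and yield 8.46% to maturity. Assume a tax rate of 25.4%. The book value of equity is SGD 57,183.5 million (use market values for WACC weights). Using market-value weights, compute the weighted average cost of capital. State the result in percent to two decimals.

Market value of equity E = 108.01 × 765.34m = 82664.3734m. Market value of debt D = 73189.3m × 104.34/100 = 76365.71562m.
Total capital V = 82664.3734 + 76365.71562 = 159030.08902.
Equity: weight = 82664.3734/159030.08902 = 0.5198; cost = 15.1%.
Bonds outstanding: weight = 76365.71562/159030.08902 = 0.4802; after-tax cost = 8.46% × (1 − 25.4%) = 6.3112%.
WACC = 0.5198 × 15.1000% + 0.4802 × 6.3112% = 10.8796%.

10.88%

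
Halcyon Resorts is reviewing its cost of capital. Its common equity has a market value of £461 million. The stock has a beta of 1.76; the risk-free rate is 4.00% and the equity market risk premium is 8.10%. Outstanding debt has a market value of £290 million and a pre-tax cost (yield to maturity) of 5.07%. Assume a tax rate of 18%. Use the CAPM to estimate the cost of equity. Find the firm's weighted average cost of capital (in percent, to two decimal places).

Cost of equity via CAPM: Re = 4.0% + 1.76 × 8.1% = 18.2560%.
Total capital V = 461 + 290 = 751.
Equity: weight = 461/751 = 0.6138; cost = 18.256%.
Debt: weight = 290/751 = 0.3862; after-tax cost = 5.07% × (1 − 18%) = 4.1574%.
WACC = 0.6138 × 18.2560% + 0.3862 × 4.1574% = 12.8118%.

12.81%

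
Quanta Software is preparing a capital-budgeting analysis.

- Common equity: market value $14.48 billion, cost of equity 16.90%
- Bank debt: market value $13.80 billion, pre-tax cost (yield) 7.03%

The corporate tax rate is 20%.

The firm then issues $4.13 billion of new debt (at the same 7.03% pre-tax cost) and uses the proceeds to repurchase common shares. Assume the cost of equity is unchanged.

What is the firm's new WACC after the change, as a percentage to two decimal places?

9.75%

After the change:
Total capital V = 10.35 + 17.93 = 28.28.
Equity: weight = 10.35/28.28 = 0.3660; cost = 16.9%.
Bank debt: weight = 17.93/28.28 = 0.6340; after-tax cost = 7.03% × (1 − 20%) = 5.6240%.
WACC = 0.3660 × 16.9000% + 0.6340 × 5.6240% = 9.7508%.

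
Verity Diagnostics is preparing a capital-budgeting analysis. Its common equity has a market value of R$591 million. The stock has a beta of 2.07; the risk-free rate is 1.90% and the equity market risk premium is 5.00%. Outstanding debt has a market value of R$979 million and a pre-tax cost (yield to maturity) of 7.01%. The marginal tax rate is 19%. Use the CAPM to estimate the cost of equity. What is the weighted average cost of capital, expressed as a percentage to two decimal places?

8.15%

Cost of equity via CAPM: Re = 1.9% + 2.07 × 5.0% = 12.2500%.
Total capital V = 591 + 979 = 1570.
Equity: weight = 591/1570 = 0.3764; cost = 12.25%.
Debt: weight = 979/1570 = 0.6236; after-tax cost = 7.01% × (1 − 19%) = 5.6781%.
WACC = 0.3764 × 12.2500% + 0.6236 × 5.6781% = 8.1520%.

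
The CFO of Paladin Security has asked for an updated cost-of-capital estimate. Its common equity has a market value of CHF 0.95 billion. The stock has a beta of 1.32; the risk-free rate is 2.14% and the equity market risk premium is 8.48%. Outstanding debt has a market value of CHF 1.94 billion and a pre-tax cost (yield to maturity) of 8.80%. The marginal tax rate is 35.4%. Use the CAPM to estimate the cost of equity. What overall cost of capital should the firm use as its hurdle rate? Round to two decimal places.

8.20%

Cost of equity via CAPM: Re = 2.14% + 1.32 × 8.48% = 13.3336%.
Total capital V = 0.95 + 1.94 = 2.89.
Equity: weight = 0.95/2.89 = 0.3287; cost = 13.3336%.
Debt: weight = 1.94/2.89 = 0.6713; after-tax cost = 8.8% × (1 − 35.4%) = 5.6848%.
WACC = 0.3287 × 13.3336% + 0.6713 × 5.6848% = 8.1991%.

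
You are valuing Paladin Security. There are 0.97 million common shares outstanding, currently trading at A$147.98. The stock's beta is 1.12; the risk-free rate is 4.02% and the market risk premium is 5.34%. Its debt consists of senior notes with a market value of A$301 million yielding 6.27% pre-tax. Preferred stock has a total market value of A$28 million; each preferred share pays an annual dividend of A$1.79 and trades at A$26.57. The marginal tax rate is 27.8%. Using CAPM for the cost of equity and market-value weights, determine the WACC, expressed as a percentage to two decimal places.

6.32%

Cost of equity via CAPM: Re = 4.02% + 1.12 × 5.34% = 10.0008%.
Cost of preferred: Rp = 1.79 / 26.57 = 6.7369%.
Market value of equity E = 147.98 × 0.97m = 143.5406m.
Total capital V = 143.5406 + 28 + 301 = 472.5406.
Equity: weight = 143.5406/472.5406 = 0.3038; cost = 10.0008%.
Preferred: weight = 28/472.5406 = 0.0593; cost = 6.7369%.
Senior notes: weight = 301/472.5406 = 0.6370; after-tax cost = 6.27% × (1 − 27.8%) = 4.5269%.
WACC = 0.3038 × 10.0008% + 0.0593 × 6.7369% + 0.6370 × 4.5269% = 6.3206%.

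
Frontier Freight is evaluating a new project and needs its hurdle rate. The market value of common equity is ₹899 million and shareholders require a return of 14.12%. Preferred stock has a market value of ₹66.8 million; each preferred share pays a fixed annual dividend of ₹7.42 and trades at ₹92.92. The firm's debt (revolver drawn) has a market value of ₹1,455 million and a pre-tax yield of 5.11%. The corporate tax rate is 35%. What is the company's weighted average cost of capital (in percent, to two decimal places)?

Cost of preferred: Rp = 7.42 / 92.92 = 7.9854%.
Total capital V = 899 + 66.8 + 1455 = 2420.8.
Equity: weight = 899/2420.8 = 0.3714; cost = 14.12%.
Preferred: weight = 66.8/2420.8 = 0.0276; cost = 7.9854%.
Revolver drawn: weight = 1455/2420.8 = 0.6010; after-tax cost = 5.11% × (1 − 35%) = 3.3215%.
WACC = 0.3714 × 14.1200% + 0.0276 × 7.9854% + 0.6010 × 3.3215% = 7.4604%.

7.46%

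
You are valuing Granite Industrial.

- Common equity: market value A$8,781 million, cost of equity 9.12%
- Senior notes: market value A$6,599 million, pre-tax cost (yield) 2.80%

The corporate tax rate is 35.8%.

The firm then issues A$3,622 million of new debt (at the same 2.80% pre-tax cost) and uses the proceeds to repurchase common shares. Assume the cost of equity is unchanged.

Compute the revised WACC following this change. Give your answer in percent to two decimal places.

4.25%

After the change:
Total capital V = 5159 + 10221 = 15380.
Equity: weight = 5159/15380 = 0.3354; cost = 9.12%.
Senior notes: weight = 10221/15380 = 0.6646; after-tax cost = 2.8% × (1 − 35.8%) = 1.7976%.
WACC = 0.3354 × 9.1200% + 0.6646 × 1.7976% = 4.2538%.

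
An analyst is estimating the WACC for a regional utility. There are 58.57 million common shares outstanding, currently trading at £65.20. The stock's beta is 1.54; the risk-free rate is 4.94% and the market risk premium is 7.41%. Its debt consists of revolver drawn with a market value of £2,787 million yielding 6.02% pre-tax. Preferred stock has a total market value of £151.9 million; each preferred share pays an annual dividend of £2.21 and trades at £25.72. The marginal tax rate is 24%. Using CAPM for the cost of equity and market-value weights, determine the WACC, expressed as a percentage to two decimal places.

11.32%

Cost of equity via CAPM: Re = 4.94% + 1.54 × 7.41% = 16.3514%.
Cost of preferred: Rp = 2.21 / 25.72 = 8.5925%.
Market value of equity E = 65.2 × 58.57m = 3818.764m.
Total capital V = 3818.764 + 151.9 + 2787 = 6757.664.
Equity: weight = 3818.764/6757.664 = 0.5651; cost = 16.3514%.
Preferred: weight = 151.9/6757.664 = 0.0225; cost = 8.5925%.
Revolver drawn: weight = 2787/6757.664 = 0.4124; after-tax cost = 6.02% × (1 − 24%) = 4.5752%.
WACC = 0.5651 × 16.3514% + 0.0225 × 8.5925% + 0.4124 × 4.5752% = 11.3202%.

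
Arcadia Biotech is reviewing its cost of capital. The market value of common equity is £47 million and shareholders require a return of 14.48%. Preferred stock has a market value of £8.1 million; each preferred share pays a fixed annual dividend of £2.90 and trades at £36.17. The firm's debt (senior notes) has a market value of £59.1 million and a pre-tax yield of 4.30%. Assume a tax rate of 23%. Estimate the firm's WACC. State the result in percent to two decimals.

Cost of preferred: Rp = 2.9 / 36.17 = 8.0177%.
Total capital V = 47 + 8.1 + 59.1 = 114.2.
Equity: weight = 47/114.2 = 0.4116; cost = 14.48%.
Preferred: weight = 8.1/114.2 = 0.0709; cost = 8.0177%.
Senior notes: weight = 59.1/114.2 = 0.5175; after-tax cost = 4.3% × (1 − 23%) = 3.3110%.
WACC = 0.4116 × 14.4800% + 0.0709 × 8.0177% + 0.5175 × 3.3110% = 8.2415%.

8.24%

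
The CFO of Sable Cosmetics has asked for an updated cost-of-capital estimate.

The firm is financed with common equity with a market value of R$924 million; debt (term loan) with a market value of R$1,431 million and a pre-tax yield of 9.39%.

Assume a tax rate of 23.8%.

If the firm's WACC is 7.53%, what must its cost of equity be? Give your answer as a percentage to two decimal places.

8.11%

Total capital V = 924 + 1431 = 2355.
Equity weight = 924/2355 = 0.3924.
Term loan weight = 1431/2355 = 0.6076.
Debt contribution = 0.6076 × 9.39% × (1 − 23.8%) = 4.3478%.
Required equity contribution = 7.53% − 4.3478% = 3.1822%.
Re = 3.1822% / 0.3924 = 8.1105%.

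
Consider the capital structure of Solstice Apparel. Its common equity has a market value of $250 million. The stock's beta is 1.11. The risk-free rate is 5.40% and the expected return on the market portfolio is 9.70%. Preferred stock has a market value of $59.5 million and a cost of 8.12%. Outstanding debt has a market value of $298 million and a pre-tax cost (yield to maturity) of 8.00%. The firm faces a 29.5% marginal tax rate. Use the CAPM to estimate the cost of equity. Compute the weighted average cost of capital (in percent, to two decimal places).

Market risk premium = 9.7% − 5.4% = 4.3%.
Cost of equity via CAPM: Re = 5.4% + 1.11 × 4.3% = 10.1730%.
Total capital V = 250 + 59.5 + 298 = 607.5.
Equity: weight = 250/607.5 = 0.4115; cost = 10.173%.
Preferred: weight = 59.5/607.5 = 0.0979; cost = 8.12%.
Debt: weight = 298/607.5 = 0.4905; after-tax cost = 8% × (1 − 29.5%) = 5.6400%.
WACC = 0.4115 × 10.1730% + 0.0979 × 8.1200% + 0.4905 × 5.6400% = 7.7483%.

7.75%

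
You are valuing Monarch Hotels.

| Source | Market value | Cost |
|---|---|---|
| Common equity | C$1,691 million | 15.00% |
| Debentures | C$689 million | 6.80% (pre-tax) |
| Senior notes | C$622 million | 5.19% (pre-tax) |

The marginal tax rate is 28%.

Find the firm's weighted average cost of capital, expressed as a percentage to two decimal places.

Total capital V = 1691 + 689 + 622 = 3002.
Equity: weight = 1691/3002 = 0.5633; cost = 15%.
Debentures: weight = 689/3002 = 0.2295; after-tax cost = 6.8% × (1 − 28%) = 4.8960%.
Senior notes: weight = 622/3002 = 0.2072; after-tax cost = 5.19% × (1 − 28%) = 3.7368%.
WACC = 0.5633 × 15.0000% + 0.2295 × 4.8960% + 0.2072 × 3.7368% = 10.3473%.

10.35%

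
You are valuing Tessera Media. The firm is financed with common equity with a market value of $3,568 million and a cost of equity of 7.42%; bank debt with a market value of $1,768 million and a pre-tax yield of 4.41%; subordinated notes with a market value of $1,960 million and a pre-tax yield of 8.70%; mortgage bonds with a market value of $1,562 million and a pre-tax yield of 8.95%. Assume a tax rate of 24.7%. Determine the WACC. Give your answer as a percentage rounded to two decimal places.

Total capital V = 3568 + 1768 + 1960 + 1562 = 8858.
Equity: weight = 3568/8858 = 0.4028; cost = 7.42%.
Bank debt: weight = 1768/8858 = 0.1996; after-tax cost = 4.41% × (1 − 24.7%) = 3.3207%.
Subordinated notes: weight = 1960/8858 = 0.2213; after-tax cost = 8.7% × (1 − 24.7%) = 6.5511%.
Mortgage bonds: weight = 1562/8858 = 0.1763; after-tax cost = 8.95% × (1 − 24.7%) = 6.7393%.
WACC = 0.4028 × 7.4200% + 0.1996 × 3.3207% + 0.2213 × 6.5511% + 0.1763 × 6.7393% = 6.2895%.

6.29%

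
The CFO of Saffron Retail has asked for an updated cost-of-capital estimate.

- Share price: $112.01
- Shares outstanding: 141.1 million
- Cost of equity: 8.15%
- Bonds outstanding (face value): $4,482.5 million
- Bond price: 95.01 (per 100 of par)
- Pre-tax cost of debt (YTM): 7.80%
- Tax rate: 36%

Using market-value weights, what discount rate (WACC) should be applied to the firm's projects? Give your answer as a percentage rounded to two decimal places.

Market value of equity E = 112.01 × 141.1m = 15804.611m. Market value of debt D = 4482.5m × 95.01/100 = 4258.82325m.
Total capital V = 15804.611 + 4258.82325 = 20063.43425.
Equity: weight = 15804.611/20063.43425 = 0.7877; cost = 8.15%.
Bonds outstanding: weight = 4258.82325/20063.43425 = 0.2123; after-tax cost = 7.8% × (1 − 36%) = 4.9920%.
WACC = 0.7877 × 8.1500% + 0.2123 × 4.9920% = 7.4797%.

7.48%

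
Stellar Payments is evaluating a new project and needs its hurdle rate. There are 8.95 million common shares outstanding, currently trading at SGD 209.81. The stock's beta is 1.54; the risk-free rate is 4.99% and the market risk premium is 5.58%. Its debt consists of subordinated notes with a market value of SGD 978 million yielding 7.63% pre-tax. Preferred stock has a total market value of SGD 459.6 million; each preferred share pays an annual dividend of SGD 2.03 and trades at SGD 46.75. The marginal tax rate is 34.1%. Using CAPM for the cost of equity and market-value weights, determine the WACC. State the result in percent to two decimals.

9.78%

Cost of equity via CAPM: Re = 4.99% + 1.54 × 5.58% = 13.5832%.
Cost of preferred: Rp = 2.03 / 46.75 = 4.3422%.
Market value of equity E = 209.81 × 8.95m = 1877.7995m.
Total capital V = 1877.7995 + 459.6 + 978 = 3315.3995.
Equity: weight = 1877.7995/3315.3995 = 0.5664; cost = 13.5832%.
Preferred: weight = 459.6/3315.3995 = 0.1386; cost = 4.3422%.
Subordinated notes: weight = 978/3315.3995 = 0.2950; after-tax cost = 7.63% × (1 − 34.1%) = 5.0282%.
WACC = 0.5664 × 13.5832% + 0.1386 × 4.3422% + 0.2950 × 5.0282% = 9.7785%.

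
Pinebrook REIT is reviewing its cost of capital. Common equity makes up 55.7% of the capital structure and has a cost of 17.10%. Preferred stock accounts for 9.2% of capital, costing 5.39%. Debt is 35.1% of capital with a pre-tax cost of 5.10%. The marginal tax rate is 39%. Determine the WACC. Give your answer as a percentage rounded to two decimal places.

11.11%

After-tax cost of debt = 5.1% × (1 − 39%) = 3.1110%.
WACC = 0.557 × 17.1000% + 0.092 × 5.3900% + 0.351 × 3.1110% = 11.1125%.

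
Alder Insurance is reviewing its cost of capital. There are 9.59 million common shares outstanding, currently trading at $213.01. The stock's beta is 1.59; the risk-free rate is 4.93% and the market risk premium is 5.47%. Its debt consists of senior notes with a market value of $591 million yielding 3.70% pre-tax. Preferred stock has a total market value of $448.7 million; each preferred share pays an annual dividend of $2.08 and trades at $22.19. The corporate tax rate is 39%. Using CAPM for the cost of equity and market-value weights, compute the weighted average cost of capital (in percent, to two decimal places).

10.83%

Cost of equity via CAPM: Re = 4.93% + 1.59 × 5.47% = 13.6273%.
Cost of preferred: Rp = 2.08 / 22.19 = 9.3736%.
Market value of equity E = 213.01 × 9.59m = 2042.7659m.
Total capital V = 2042.7659 + 448.7 + 591 = 3082.4659.
Equity: weight = 2042.7659/3082.4659 = 0.6627; cost = 13.6273%.
Preferred: weight = 448.7/3082.4659 = 0.1456; cost = 9.3736%.
Senior notes: weight = 591/3082.4659 = 0.1917; after-tax cost = 3.7% × (1 − 39%) = 2.2570%.
WACC = 0.6627 × 13.6273% + 0.1456 × 9.3736% + 0.1917 × 2.2570% = 10.8281%.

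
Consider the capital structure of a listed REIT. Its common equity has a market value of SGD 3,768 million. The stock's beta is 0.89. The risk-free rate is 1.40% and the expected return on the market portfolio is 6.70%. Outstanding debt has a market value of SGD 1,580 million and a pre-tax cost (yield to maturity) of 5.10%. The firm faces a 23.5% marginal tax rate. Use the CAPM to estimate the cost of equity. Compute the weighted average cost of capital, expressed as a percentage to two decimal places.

5.46%

Market risk premium = 6.7% − 1.4% = 5.3%.
Cost of equity via CAPM: Re = 1.4% + 0.89 × 5.3% = 6.1170%.
Total capital V = 3768 + 1580 = 5348.
Equity: weight = 3768/5348 = 0.7046; cost = 6.117%.
Debt: weight = 1580/5348 = 0.2954; after-tax cost = 5.1% × (1 − 23.5%) = 3.9015%.
WACC = 0.7046 × 6.1170% + 0.2954 × 3.9015% = 5.4625%.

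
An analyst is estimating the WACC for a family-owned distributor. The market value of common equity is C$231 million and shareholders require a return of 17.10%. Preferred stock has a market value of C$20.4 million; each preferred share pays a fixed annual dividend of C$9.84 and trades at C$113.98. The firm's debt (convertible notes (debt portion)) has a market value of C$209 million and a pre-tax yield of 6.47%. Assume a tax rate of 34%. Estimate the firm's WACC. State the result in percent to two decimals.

Cost of preferred: Rp = 9.84 / 113.98 = 8.6331%.
Total capital V = 231 + 20.4 + 209 = 460.4.
Equity: weight = 231/460.4 = 0.5017; cost = 17.1%.
Preferred: weight = 20.4/460.4 = 0.0443; cost = 8.6331%.
Convertible notes (debt portion): weight = 209/460.4 = 0.4540; after-tax cost = 6.47% × (1 − 34%) = 4.2702%.
WACC = 0.5017 × 17.1000% + 0.0443 × 8.6331% + 0.4540 × 4.2702% = 10.9007%.

10.90%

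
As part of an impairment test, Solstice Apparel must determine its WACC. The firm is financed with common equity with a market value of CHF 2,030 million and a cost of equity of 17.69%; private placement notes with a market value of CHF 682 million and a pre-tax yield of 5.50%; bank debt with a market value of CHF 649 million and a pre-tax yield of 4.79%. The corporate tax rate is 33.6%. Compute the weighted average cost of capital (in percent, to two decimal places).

12.04%

Total capital V = 2030 + 682 + 649 = 3361.
Equity: weight = 2030/3361 = 0.6040; cost = 17.69%.
Private placement notes: weight = 682/3361 = 0.2029; after-tax cost = 5.5% × (1 − 33.6%) = 3.6520%.
Bank debt: weight = 649/3361 = 0.1931; after-tax cost = 4.79% × (1 − 33.6%) = 3.1806%.
WACC = 0.6040 × 17.6900% + 0.2029 × 3.6520% + 0.1931 × 3.1806% = 12.0397%.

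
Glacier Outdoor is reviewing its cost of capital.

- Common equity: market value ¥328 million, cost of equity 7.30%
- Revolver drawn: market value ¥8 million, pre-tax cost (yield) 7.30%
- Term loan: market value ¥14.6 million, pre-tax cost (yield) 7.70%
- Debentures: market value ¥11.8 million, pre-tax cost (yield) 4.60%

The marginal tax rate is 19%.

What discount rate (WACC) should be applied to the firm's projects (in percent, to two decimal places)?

7.11%

Total capital V = 328 + 8 + 14.6 + 11.8 = 362.4.
Equity: weight = 328/362.4 = 0.9051; cost = 7.3%.
Revolver drawn: weight = 8/362.4 = 0.0221; after-tax cost = 7.3% × (1 − 19%) = 5.9130%.
Term loan: weight = 14.6/362.4 = 0.0403; after-tax cost = 7.7% × (1 − 19%) = 6.2370%.
Debentures: weight = 11.8/362.4 = 0.0326; after-tax cost = 4.6% × (1 − 19%) = 3.7260%.
WACC = 0.9051 × 7.3000% + 0.0221 × 5.9130% + 0.0403 × 6.2370% + 0.0326 × 3.7260% = 7.1102%.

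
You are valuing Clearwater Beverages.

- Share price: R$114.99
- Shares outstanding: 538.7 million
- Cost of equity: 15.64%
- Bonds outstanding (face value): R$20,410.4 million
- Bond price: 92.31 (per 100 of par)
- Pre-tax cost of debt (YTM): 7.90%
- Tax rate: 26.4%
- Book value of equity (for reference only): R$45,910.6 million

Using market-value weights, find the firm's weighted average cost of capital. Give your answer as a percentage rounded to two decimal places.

13.35%

Market value of equity E = 114.99 × 538.7m = 61945.113m. Market value of debt D = 20410.4m × 92.31/100 = 18840.84024m.
Total capital V = 61945.113 + 18840.84024 = 80785.95324.
Equity: weight = 61945.113/80785.95324 = 0.7668; cost = 15.64%.
Bonds outstanding: weight = 18840.84024/80785.95324 = 0.2332; after-tax cost = 7.9% × (1 − 26.4%) = 5.8144%.
WACC = 0.7668 × 15.6400% + 0.2332 × 5.8144% = 13.3485%.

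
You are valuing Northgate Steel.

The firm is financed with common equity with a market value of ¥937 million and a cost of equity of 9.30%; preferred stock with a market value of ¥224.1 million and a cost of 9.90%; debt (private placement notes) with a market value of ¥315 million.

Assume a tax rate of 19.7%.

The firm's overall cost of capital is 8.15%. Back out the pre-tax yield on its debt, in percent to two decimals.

Total capital V = 937 + 224.1 + 315 = 1476.1.
Equity weight = 937/1476.1 = 0.6348.
Preferred weight = 224.1/1476.1 = 0.1518.
Private placement notes weight = 315/1476.1 = 0.2134.
Equity contribution = 0.6348 × 9.3% = 5.9035%.
Preferred contribution = 0.1518 × 9.9% = 1.5030%.
Remaining for debt = 8.15% − 7.4065% = 0.7435%.
Rd × (1 − 19.7%) × 0.2134 = 0.7435%  ⇒  Rd = 4.3390%.

4.34%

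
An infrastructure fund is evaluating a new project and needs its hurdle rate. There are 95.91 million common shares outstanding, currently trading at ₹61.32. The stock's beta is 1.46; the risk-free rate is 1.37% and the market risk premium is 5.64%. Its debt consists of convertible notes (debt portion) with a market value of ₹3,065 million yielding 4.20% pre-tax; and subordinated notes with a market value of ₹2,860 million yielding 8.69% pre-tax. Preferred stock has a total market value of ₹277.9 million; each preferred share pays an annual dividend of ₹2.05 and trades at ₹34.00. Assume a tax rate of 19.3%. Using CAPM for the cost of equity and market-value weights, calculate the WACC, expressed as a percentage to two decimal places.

Cost of equity via CAPM: Re = 1.37% + 1.46 × 5.64% = 9.6044%.
Cost of preferred: Rp = 2.05 / 34.0 = 6.0294%.
Market value of equity E = 61.32 × 95.91m = 5881.2012m.
Total capital V = 5881.2012 + 277.9 + 3065 + 2860 = 12084.1012.
Equity: weight = 5881.2012/12084.1012 = 0.4867; cost = 9.6044%.
Preferred: weight = 277.9/12084.1012 = 0.0230; cost = 6.0294%.
Convertible notes (debt portion): weight = 3065/12084.1012 = 0.2536; after-tax cost = 4.2% × (1 − 19.3%) = 3.3894%.
Subordinated notes: weight = 2860/12084.1012 = 0.2367; after-tax cost = 8.69% × (1 − 19.3%) = 7.0128%.
WACC = 0.4867 × 9.6044% + 0.0230 × 6.0294% + 0.2536 × 3.3894% + 0.2367 × 7.0128% = 7.3325%.

7.33%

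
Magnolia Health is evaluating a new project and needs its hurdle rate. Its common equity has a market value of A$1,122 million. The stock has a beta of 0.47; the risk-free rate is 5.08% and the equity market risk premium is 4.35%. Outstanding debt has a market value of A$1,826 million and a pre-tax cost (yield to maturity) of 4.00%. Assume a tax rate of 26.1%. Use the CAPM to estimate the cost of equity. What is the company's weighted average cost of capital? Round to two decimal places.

Cost of equity via CAPM: Re = 5.08% + 0.47 × 4.35% = 7.1245%.
Total capital V = 1122 + 1826 = 2948.
Equity: weight = 1122/2948 = 0.3806; cost = 7.1245%.
Debt: weight = 1826/2948 = 0.6194; after-tax cost = 4% × (1 − 26.1%) = 2.9560%.
WACC = 0.3806 × 7.1245% + 0.6194 × 2.9560% = 4.5425%.

4.54%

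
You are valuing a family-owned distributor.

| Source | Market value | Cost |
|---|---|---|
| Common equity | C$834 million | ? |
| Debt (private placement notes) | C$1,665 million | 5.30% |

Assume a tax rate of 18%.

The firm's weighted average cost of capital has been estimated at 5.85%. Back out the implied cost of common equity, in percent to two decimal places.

Total capital V = 834 + 1665 = 2499.
Equity weight = 834/2499 = 0.3337.
Private placement notes weight = 1665/2499 = 0.6663.
Debt contribution = 0.6663 × 5.3% × (1 − 18%) = 2.8956%.
Required equity contribution = 5.85% − 2.8956% = 2.9544%.
Re = 2.9544% / 0.3337 = 8.8526%.

8.85%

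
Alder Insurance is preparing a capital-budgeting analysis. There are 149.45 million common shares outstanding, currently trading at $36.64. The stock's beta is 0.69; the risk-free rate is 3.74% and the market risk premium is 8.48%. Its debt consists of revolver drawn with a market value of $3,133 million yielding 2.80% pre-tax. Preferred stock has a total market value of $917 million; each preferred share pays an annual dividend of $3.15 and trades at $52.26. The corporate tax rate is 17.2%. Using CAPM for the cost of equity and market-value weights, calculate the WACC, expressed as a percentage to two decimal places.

6.86%

Cost of equity via CAPM: Re = 3.74% + 0.69 × 8.48% = 9.5912%.
Cost of preferred: Rp = 3.15 / 52.26 = 6.0276%.
Market value of equity E = 36.64 × 149.45m = 5475.848m.
Total capital V = 5475.848 + 917 + 3133 = 9525.848.
Equity: weight = 5475.848/9525.848 = 0.5748; cost = 9.5912%.
Preferred: weight = 917/9525.848 = 0.0963; cost = 6.0276%.
Revolver drawn: weight = 3133/9525.848 = 0.3289; after-tax cost = 2.8% × (1 − 17.2%) = 2.3184%.
WACC = 0.5748 × 9.5912% + 0.0963 × 6.0276% + 0.3289 × 2.3184% = 6.8562%.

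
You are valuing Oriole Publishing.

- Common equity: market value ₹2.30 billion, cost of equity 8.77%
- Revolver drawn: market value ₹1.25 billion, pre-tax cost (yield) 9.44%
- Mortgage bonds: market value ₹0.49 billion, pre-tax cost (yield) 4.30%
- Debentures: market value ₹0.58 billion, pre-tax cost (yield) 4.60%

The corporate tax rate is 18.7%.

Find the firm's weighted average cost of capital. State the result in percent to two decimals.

Total capital V = 2.3 + 1.25 + 0.49 + 0.58 = 4.62.
Equity: weight = 2.3/4.62 = 0.4978; cost = 8.77%.
Revolver drawn: weight = 1.25/4.62 = 0.2706; after-tax cost = 9.44% × (1 − 18.7%) = 7.6747%.
Mortgage bonds: weight = 0.49/4.62 = 0.1061; after-tax cost = 4.3% × (1 − 18.7%) = 3.4959%.
Debentures: weight = 0.58/4.62 = 0.1255; after-tax cost = 4.6% × (1 − 18.7%) = 3.7398%.
WACC = 0.4978 × 8.7700% + 0.2706 × 7.6747% + 0.1061 × 3.4959% + 0.1255 × 3.7398% = 7.2828%.

7.28%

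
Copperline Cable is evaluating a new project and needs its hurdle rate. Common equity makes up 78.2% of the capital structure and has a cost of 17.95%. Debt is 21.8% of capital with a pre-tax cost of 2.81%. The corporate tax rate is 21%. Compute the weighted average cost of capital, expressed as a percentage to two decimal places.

14.52%

After-tax cost of debt = 2.81% × (1 − 21%) = 2.2199%.
WACC = 0.782 × 17.9500% + 0.218 × 2.2199% = 14.5208%.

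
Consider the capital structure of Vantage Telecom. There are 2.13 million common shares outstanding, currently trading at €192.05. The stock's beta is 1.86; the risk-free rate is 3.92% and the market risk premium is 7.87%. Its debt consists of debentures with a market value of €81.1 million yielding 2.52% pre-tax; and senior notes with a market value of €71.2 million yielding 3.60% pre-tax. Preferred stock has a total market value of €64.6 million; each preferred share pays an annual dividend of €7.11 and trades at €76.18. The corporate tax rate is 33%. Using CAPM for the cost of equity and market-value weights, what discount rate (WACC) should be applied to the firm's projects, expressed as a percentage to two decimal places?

Cost of equity via CAPM: Re = 3.92% + 1.86 × 7.87% = 18.5582%.
Cost of preferred: Rp = 7.11 / 76.18 = 9.3332%.
Market value of equity E = 192.05 × 2.13m = 409.0665m.
Total capital V = 409.0665 + 64.6 + 81.1 + 71.2 = 625.9665.
Equity: weight = 409.0665/625.9665 = 0.6535; cost = 18.5582%.
Preferred: weight = 64.6/625.9665 = 0.1032; cost = 9.3332%.
Debentures: weight = 81.1/625.9665 = 0.1296; after-tax cost = 2.52% × (1 − 33%) = 1.6884%.
Senior notes: weight = 71.2/625.9665 = 0.1137; after-tax cost = 3.6% × (1 − 33%) = 2.4120%.
WACC = 0.6535 × 18.5582% + 0.1032 × 9.3332% + 0.1296 × 1.6884% + 0.1137 × 2.4120% = 13.5840%.

13.58%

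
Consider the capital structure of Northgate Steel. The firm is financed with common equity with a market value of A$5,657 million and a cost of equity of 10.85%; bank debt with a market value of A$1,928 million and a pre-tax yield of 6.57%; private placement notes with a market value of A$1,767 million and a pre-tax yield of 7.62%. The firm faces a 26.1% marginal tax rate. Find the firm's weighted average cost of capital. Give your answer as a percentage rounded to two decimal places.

8.63%

Total capital V = 5657 + 1928 + 1767 = 9352.
Equity: weight = 5657/9352 = 0.6049; cost = 10.85%.
Bank debt: weight = 1928/9352 = 0.2062; after-tax cost = 6.57% × (1 − 26.1%) = 4.8552%.
Private placement notes: weight = 1767/9352 = 0.1889; after-tax cost = 7.62% × (1 − 26.1%) = 5.6312%.
WACC = 0.6049 × 10.8500% + 0.2062 × 4.8552% + 0.1889 × 5.6312% = 8.6281%.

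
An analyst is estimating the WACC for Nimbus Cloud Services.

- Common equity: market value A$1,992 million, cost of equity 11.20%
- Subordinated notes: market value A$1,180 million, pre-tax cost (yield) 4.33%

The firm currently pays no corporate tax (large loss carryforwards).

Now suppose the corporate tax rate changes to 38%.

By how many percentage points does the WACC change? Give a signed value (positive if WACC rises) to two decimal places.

Current WACC:
Total capital V = 1992 + 1180 = 3172.
Equity: weight = 1992/3172 = 0.6280; cost = 11.2%.
Subordinated notes: weight = 1180/3172 = 0.3720; after-tax cost = 4.33% × (1 − 0%) = 4.3300%.
WACC = 0.6280 × 11.2000% + 0.3720 × 4.3300% = 8.6443%.
After the change:
Total capital V = 1992 + 1180 = 3172.
Equity: weight = 1992/3172 = 0.6280; cost = 11.2%.
Subordinated notes: weight = 1180/3172 = 0.3720; after-tax cost = 4.33% × (1 − 38%) = 2.6846%.
WACC = 0.6280 × 11.2000% + 0.3720 × 2.6846% = 8.0322%.
Change in WACC = 8.0322% − 8.6443% = -0.6121 pp.

-0.61 pp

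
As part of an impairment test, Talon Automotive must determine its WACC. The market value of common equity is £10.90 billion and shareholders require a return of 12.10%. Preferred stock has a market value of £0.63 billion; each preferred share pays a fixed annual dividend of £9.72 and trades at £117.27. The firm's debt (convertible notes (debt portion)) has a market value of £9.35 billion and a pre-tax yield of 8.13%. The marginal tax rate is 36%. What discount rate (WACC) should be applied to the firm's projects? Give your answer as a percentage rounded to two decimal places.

Cost of preferred: Rp = 9.72 / 117.27 = 8.2886%.
Total capital V = 10.9 + 0.63 + 9.35 = 20.88.
Equity: weight = 10.9/20.88 = 0.5220; cost = 12.1%.
Preferred: weight = 0.63/20.88 = 0.0302; cost = 8.2886%.
Convertible notes (debt portion): weight = 9.35/20.88 = 0.4478; after-tax cost = 8.13% × (1 − 36%) = 5.2032%.
WACC = 0.5220 × 12.1000% + 0.0302 × 8.2886% + 0.4478 × 5.2032% = 8.8966%.

8.90%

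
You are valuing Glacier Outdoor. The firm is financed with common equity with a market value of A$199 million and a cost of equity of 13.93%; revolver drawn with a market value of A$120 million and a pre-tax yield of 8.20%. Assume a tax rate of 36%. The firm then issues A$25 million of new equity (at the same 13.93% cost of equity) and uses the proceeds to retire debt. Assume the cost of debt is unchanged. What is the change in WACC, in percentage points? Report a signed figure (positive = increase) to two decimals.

Current WACC:
Total capital V = 199 + 120 = 319.
Equity: weight = 199/319 = 0.6238; cost = 13.93%.
Revolver drawn: weight = 120/319 = 0.3762; after-tax cost = 8.2% × (1 − 36%) = 5.2480%.
WACC = 0.6238 × 13.9300% + 0.3762 × 5.2480% = 10.6640%.
After the change:
Total capital V = 224 + 95 = 319.
Equity: weight = 224/319 = 0.7022; cost = 13.93%.
Revolver drawn: weight = 95/319 = 0.2978; after-tax cost = 8.2% × (1 − 36%) = 5.2480%.
WACC = 0.7022 × 13.9300% + 0.2978 × 5.2480% = 11.3445%.
Change in WACC = 11.3445% − 10.6640% = 0.6804 pp.

+0.68 pp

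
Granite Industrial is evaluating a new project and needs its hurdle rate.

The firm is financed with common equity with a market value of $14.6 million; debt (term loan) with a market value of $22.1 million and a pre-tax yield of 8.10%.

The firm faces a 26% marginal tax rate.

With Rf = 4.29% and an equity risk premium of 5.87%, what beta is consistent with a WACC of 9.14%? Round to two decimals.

Total capital V = 14.6 + 22.1 = 36.7.
Equity weight = 14.6/36.7 = 0.3978.
Term loan weight = 22.1/36.7 = 0.6022.
Debt contribution = 0.6022 × 8.1% × (1 − 26%) = 3.6095%.
Required equity contribution = 9.14% − 3.6095% = 5.5305%  ⇒  Re = 13.9021%.
CAPM: 13.9021% = 4.29% + β × 5.87%  ⇒  β = 1.6375.

1.64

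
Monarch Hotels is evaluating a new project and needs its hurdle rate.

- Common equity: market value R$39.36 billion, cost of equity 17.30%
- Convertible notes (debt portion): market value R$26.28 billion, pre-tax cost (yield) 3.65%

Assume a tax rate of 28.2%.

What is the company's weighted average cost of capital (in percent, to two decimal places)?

11.42%

Total capital V = 39.36 + 26.28 = 65.64.
Equity: weight = 39.36/65.64 = 0.5996; cost = 17.3%.
Convertible notes (debt portion): weight = 26.28/65.64 = 0.4004; after-tax cost = 3.65% × (1 − 28.2%) = 2.6207%.
WACC = 0.5996 × 17.3000% + 0.4004 × 2.6207% = 11.4229%.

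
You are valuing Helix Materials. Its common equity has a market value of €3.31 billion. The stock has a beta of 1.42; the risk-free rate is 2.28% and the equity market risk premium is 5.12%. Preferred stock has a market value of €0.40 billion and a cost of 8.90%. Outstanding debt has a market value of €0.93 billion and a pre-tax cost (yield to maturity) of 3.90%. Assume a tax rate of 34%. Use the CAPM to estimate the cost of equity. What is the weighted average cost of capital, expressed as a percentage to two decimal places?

Cost of equity via CAPM: Re = 2.28% + 1.42 × 5.12% = 9.5504%.
Total capital V = 3.31 + 0.4 + 0.93 = 4.64.
Equity: weight = 3.31/4.64 = 0.7134; cost = 9.5504%.
Preferred: weight = 0.4/4.64 = 0.0862; cost = 8.9%.
Debt: weight = 0.93/4.64 = 0.2004; after-tax cost = 3.9% × (1 − 34%) = 2.5740%.
WACC = 0.7134 × 9.5504% + 0.0862 × 8.9000% + 0.2004 × 2.5740% = 8.0960%.

8.10%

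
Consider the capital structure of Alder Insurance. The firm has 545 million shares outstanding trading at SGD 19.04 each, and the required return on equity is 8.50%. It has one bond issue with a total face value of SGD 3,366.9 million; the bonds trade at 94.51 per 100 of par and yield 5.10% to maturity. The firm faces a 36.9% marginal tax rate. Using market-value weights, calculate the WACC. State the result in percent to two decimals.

7.26%

Market value of equity E = 19.04 × 545m = 10376.8m. Market value of debt D = 3366.9m × 94.51/100 = 3182.05719m.
Total capital V = 10376.8 + 3182.05719 = 13558.85719.
Equity: weight = 10376.8/13558.85719 = 0.7653; cost = 8.5%.
Bonds outstanding: weight = 3182.05719/13558.85719 = 0.2347; after-tax cost = 5.1% × (1 − 36.9%) = 3.2181%.
WACC = 0.7653 × 8.5000% + 0.2347 × 3.2181% = 7.2604%.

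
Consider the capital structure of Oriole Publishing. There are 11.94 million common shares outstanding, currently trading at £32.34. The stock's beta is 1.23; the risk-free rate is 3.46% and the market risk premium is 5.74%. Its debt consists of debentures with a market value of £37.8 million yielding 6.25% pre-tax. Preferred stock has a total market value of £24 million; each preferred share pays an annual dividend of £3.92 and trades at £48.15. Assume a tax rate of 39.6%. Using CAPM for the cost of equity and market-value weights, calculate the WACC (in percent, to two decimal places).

9.82%

Cost of equity via CAPM: Re = 3.46% + 1.23 × 5.74% = 10.5202%.
Cost of preferred: Rp = 3.92 / 48.15 = 8.1412%.
Market value of equity E = 32.34 × 11.94m = 386.1396m.
Total capital V = 386.1396 + 24 + 37.8 = 447.9396.
Equity: weight = 386.1396/447.9396 = 0.8620; cost = 10.5202%.
Preferred: weight = 24/447.9396 = 0.0536; cost = 8.1412%.
Debentures: weight = 37.8/447.9396 = 0.0844; after-tax cost = 6.25% × (1 − 39.6%) = 3.7750%.
WACC = 0.8620 × 10.5202% + 0.0536 × 8.1412% + 0.0844 × 3.7750% = 9.8235%.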